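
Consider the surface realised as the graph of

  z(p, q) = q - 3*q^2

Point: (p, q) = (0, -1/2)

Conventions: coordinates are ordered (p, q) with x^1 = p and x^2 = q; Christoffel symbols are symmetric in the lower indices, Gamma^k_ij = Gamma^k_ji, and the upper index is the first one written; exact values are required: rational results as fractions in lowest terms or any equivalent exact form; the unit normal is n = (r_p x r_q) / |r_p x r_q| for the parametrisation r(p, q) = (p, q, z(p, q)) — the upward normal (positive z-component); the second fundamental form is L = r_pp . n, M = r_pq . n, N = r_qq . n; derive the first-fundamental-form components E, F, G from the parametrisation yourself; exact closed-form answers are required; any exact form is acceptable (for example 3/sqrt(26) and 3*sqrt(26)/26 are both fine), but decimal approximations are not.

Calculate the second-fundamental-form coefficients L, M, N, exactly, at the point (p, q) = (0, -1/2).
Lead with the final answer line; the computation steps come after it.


Answer: L = 0, M = 0, N = -6*sqrt(17)/17

z_p = 0, z_q = 4, z_pp = 0, z_pq = 0, z_qq = -6
E = 1, F = 0, G = 17; answer radicand W^2 = 17
unnormalised second-form numerators: l = 0, m = 0, n = -6; L = l/sqrt(17), and similarly M = m/sqrt(W^2), N = n/sqrt(W^2)


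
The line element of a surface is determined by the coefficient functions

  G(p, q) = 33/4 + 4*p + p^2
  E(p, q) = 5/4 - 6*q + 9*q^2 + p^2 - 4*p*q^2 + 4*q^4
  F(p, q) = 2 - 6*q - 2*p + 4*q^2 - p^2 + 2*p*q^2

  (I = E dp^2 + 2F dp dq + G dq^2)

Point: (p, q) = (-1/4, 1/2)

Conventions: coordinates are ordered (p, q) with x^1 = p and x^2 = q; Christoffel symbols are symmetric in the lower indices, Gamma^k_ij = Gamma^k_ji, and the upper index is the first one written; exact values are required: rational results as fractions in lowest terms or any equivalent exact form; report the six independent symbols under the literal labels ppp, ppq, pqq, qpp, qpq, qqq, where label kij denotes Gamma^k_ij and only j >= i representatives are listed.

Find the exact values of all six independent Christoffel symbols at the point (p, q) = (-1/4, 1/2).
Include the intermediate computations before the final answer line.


E = 17/16, F = 5/16, G = 117/16 at the point
E_p = -3/2, E_q = 6, F_p = -1, F_q = -5/2, G_p = 7/2, G_q = 0
EG - F^2 = 491/64;  g^inv = (64/491) * [[117/16, -5/16], [-5/16, 17/16]]
first-kind symbols [ij,l] = (1/2)(d_i g_jl + d_j g_il - d_l g_ij): [pp,p] = E_p/2 = -3/4, [pp,q] = F_p - E_q/2 = -4, [pq,p] = E_q/2 = 3, [pq,q] = G_p/2 = 7/4, [qq,p] = F_q - G_p/2 = -17/4, [qq,q] = G_q/2 = 0
Gamma^p_ij = (G*[ij,p] - F*[ij,q])/(EG - F^2), Gamma^q_ij = (E*[ij,q] - F*[ij,p])/(EG - F^2)

Answer: Gamma_ppp = -271/491, Gamma_ppq = 1369/491, Gamma_pqq = -1989/491, Gamma_qpp = -257/491, Gamma_qpq = 59/491, Gamma_qqq = 85/491


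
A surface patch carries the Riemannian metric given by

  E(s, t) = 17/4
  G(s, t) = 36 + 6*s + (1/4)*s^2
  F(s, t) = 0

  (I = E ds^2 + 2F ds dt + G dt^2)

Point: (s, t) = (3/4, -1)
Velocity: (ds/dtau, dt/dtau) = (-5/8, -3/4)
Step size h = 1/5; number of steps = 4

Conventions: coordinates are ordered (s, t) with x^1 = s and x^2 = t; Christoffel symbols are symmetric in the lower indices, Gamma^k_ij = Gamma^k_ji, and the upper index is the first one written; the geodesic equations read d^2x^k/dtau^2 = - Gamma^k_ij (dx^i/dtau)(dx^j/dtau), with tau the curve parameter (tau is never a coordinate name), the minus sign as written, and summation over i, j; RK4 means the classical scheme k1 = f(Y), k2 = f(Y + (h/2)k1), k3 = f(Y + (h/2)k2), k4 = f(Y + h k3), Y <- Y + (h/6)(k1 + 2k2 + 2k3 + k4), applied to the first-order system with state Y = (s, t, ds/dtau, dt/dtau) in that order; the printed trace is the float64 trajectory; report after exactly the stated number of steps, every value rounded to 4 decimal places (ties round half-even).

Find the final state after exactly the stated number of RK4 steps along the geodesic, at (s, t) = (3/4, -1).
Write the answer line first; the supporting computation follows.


Answer: s = 0.3897, t = -1.6198, ds/dtau = -0.2706, dt/dtau = -0.7943

f(Y) = (ds/dtau, dt/dtau, -Gamma^s_ij Y'^i Y'^j, -Gamma^t_ij Y'^i Y'^j) with the Gammas evaluated at the stage position; h = 0.200000; intermediate values shown to 6 dp
step 0: s = 0.7500, t = -1.0000, ds/dtau = -0.6250, dt/dtau = -0.7500
step 1:
  k1: at (s, t) = (0.750000, -1.000000), (ds/dtau, dt/dtau) = (-0.625000, -0.750000); Gamma_sss = 0.000000, Gamma_sst = 0.000000, Gamma_stt = -0.750000, Gamma_tss = 0.000000, Gamma_tst = 0.078431, Gamma_ttt = 0.000000; k1 = (-0.625000, -0.750000, 0.421875, -0.073529)
  k2: at (s, t) = (0.687500, -1.075000), (ds/dtau, dt/dtau) = (-0.582812, -0.757353); Gamma_sss = 0.000000, Gamma_sst = 0.000000, Gamma_stt = -0.746324, Gamma_tss = 0.000000, Gamma_tst = 0.078818, Gamma_ttt = 0.000000; k2 = (-0.582812, -0.757353, 0.428079, -0.069579)
  k3: at (s, t) = (0.691719, -1.075735), (ds/dtau, dt/dtau) = (-0.582192, -0.756958); Gamma_sss = 0.000000, Gamma_sst = 0.000000, Gamma_stt = -0.746572, Gamma_tss = 0.000000, Gamma_tst = 0.078792, Gamma_ttt = 0.000000; k3 = (-0.582192, -0.756958, 0.427775, -0.069446)
  k4: at (s, t) = (0.633562, -1.151392), (ds/dtau, dt/dtau) = (-0.539445, -0.763889); Gamma_sss = 0.000000, Gamma_sst = 0.000000, Gamma_stt = -0.743151, Gamma_tss = 0.000000, Gamma_tst = 0.079154, Gamma_ttt = 0.000000; k4 = (-0.539445, -0.763889, 0.433648, -0.065235)
  Y <- Y + (h/6)(k1 + 2k2 + 2k3 + k4): s = 0.6335, t = -1.1514, ds/dtau = -0.5394, dt/dtau = -0.7639
step 2:
  k1: at (s, t) = (0.633518, -1.151417), (ds/dtau, dt/dtau) = (-0.539426, -0.763894); Gamma_sss = 0.000000, Gamma_sst = 0.000000, Gamma_stt = -0.743148, Gamma_tss = 0.000000, Gamma_tst = 0.079155, Gamma_ttt = 0.000000; k1 = (-0.539426, -0.763894, 0.433652, -0.065233)
  k2: at (s, t) = (0.579576, -1.227806), (ds/dtau, dt/dtau) = (-0.496060, -0.770417); Gamma_sss = 0.000000, Gamma_sst = 0.000000, Gamma_stt = -0.739975, Gamma_tss = 0.000000, Gamma_tst = 0.079494, Gamma_ttt = 0.000000; k2 = (-0.496060, -0.770417, 0.439207, -0.060761)
  k3: at (s, t) = (0.583912, -1.228459), (ds/dtau, dt/dtau) = (-0.495505, -0.769970); Gamma_sss = 0.000000, Gamma_sst = 0.000000, Gamma_stt = -0.740230, Gamma_tss = 0.000000, Gamma_tst = 0.079467, Gamma_ttt = 0.000000; k3 = (-0.495505, -0.769970, 0.438848, -0.060637)
  k4: at (s, t) = (0.534417, -1.305411), (ds/dtau, dt/dtau) = (-0.451656, -0.776021); Gamma_sss = 0.000000, Gamma_sst = 0.000000, Gamma_stt = -0.737319, Gamma_tss = 0.000000, Gamma_tst = 0.079780, Gamma_ttt = 0.000000; k4 = (-0.451656, -0.776021, 0.444020, -0.055925)
  Y <- Y + (h/6)(k1 + 2k2 + 2k3 + k4): s = 0.5344, t = -1.3054, ds/dtau = -0.4516, dt/dtau = -0.7760
step 3:
  k1: at (s, t) = (0.534378, -1.305440), (ds/dtau, dt/dtau) = (-0.451633, -0.776026); Gamma_sss = 0.000000, Gamma_sst = 0.000000, Gamma_stt = -0.737316, Gamma_tss = 0.000000, Gamma_tst = 0.079781, Gamma_ttt = 0.000000; k1 = (-0.451633, -0.776026, 0.444024, -0.055923)
  k2: at (s, t) = (0.489214, -1.383043), (ds/dtau, dt/dtau) = (-0.407231, -0.781618); Gamma_sss = 0.000000, Gamma_sst = 0.000000, Gamma_stt = -0.734660, Gamma_tss = 0.000000, Gamma_tst = 0.080069, Gamma_ttt = 0.000000; k2 = (-0.407231, -0.781618, 0.448823, -0.050972)
  k3: at (s, t) = (0.493655, -1.383602), (ds/dtau, dt/dtau) = (-0.406751, -0.781123); Gamma_sss = 0.000000, Gamma_sst = 0.000000, Gamma_stt = -0.734921, Gamma_tss = 0.000000, Gamma_tst = 0.080041, Gamma_ttt = 0.000000; k3 = (-0.406751, -0.781123, 0.448414, -0.050861)
  k4: at (s, t) = (0.453028, -1.461665), (ds/dtau, dt/dtau) = (-0.361950, -0.786198); Gamma_sss = 0.000000, Gamma_sst = 0.000000, Gamma_stt = -0.732531, Gamma_tss = 0.000000, Gamma_tst = 0.080302, Gamma_ttt = 0.000000; k4 = (-0.361950, -0.786198, 0.452783, -0.045702)
  Y <- Y + (h/6)(k1 + 2k2 + 2k3 + k4): s = 0.4530, t = -1.4617, ds/dtau = -0.3619, dt/dtau = -0.7862
step 4:
  k1: at (s, t) = (0.452993, -1.461697), (ds/dtau, dt/dtau) = (-0.361924, -0.786202); Gamma_sss = 0.000000, Gamma_sst = 0.000000, Gamma_stt = -0.732529, Gamma_tss = 0.000000, Gamma_tst = 0.080302, Gamma_ttt = 0.000000; k1 = (-0.361924, -0.786202, 0.452786, -0.045699)
  k2: at (s, t) = (0.416801, -1.540317), (ds/dtau, dt/dtau) = (-0.316645, -0.790772); Gamma_sss = 0.000000, Gamma_sst = 0.000000, Gamma_stt = -0.730400, Gamma_tss = 0.000000, Gamma_tst = 0.080536, Gamma_ttt = 0.000000; k2 = (-0.316645, -0.790772, 0.456734, -0.040331)
  k3: at (s, t) = (0.421328, -1.540774), (ds/dtau, dt/dtau) = (-0.316250, -0.790235); Gamma_sss = 0.000000, Gamma_sst = 0.000000, Gamma_stt = -0.730666, Gamma_tss = 0.000000, Gamma_tst = 0.080507, Gamma_ttt = 0.000000; k3 = (-0.316250, -0.790235, 0.456280, -0.040239)
  k4: at (s, t) = (0.389743, -1.619744), (ds/dtau, dt/dtau) = (-0.270667, -0.794250); Gamma_sss = 0.000000, Gamma_sst = 0.000000, Gamma_stt = -0.728808, Gamma_tss = 0.000000, Gamma_tst = 0.080712, Gamma_ttt = 0.000000; k4 = (-0.270667, -0.794250, 0.459756, -0.034703)
  Y <- Y + (h/6)(k1 + 2k2 + 2k3 + k4): s = 0.3897, t = -1.6198, ds/dtau = -0.2706, dt/dtau = -0.7943


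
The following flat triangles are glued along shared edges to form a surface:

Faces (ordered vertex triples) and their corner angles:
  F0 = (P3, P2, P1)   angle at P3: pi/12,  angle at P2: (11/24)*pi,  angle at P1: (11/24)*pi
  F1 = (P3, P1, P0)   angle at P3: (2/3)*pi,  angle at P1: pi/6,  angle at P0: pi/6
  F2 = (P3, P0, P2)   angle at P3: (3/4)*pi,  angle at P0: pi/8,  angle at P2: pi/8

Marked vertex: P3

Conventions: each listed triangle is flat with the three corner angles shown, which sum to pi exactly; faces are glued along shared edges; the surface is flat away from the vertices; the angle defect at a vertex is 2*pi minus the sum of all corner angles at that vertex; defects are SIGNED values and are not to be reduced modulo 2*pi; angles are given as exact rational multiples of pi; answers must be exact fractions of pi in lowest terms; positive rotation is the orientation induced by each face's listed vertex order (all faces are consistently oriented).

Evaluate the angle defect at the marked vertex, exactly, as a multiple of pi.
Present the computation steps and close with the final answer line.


Sum of corner angles at P3: (3/2)*pi
defect = 2*pi - (3/2)*pi

Answer: defect(P3) = pi/2


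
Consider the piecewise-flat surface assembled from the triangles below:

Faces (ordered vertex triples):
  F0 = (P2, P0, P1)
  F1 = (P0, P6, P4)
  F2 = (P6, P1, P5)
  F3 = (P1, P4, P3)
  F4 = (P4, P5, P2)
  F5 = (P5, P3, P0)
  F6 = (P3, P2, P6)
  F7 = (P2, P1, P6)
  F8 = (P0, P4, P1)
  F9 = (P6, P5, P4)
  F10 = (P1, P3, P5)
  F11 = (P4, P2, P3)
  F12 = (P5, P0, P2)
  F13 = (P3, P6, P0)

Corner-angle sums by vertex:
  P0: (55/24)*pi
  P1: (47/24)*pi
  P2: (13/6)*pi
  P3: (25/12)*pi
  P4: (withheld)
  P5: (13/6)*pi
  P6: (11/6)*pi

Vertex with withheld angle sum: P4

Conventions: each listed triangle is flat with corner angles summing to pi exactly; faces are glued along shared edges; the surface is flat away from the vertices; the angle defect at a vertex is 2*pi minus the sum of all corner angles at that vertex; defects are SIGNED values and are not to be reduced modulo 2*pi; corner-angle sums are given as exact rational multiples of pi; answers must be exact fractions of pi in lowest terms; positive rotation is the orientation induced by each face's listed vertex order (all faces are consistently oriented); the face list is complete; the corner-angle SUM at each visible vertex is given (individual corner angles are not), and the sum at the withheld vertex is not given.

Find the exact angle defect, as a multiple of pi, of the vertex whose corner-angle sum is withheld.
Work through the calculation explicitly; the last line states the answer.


V = 7, E = 21, F = 14; chi = V - E + F = 0
Gauss-Bonnet: total defect = 2*pi*chi = 0; visible defects sum to -pi/2

Answer: defect(P4) = pi/2


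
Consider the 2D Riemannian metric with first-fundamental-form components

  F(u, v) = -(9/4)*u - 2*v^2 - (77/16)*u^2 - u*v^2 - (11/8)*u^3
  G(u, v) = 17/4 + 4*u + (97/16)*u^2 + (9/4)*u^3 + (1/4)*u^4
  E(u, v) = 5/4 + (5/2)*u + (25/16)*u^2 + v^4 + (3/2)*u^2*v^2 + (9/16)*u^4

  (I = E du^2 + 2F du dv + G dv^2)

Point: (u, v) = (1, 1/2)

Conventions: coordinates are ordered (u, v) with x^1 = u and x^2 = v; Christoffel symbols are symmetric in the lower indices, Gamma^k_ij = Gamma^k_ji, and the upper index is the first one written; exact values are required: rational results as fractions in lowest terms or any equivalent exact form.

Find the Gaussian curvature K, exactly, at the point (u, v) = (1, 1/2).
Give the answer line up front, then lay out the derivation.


Answer: K = -22378/19321

E = 101/16, F = -147/16, G = 269/16, EG - F^2 = 695/32 at the point
E_u = 69/8, E_v = 2, F_u = -65/4, F_v = -3, G_u = 191/8, G_v = 0
E_vv = 6, F_uv = -1, G_uu = 229/8
K follows from Brioschi's formula, (det M1 - det M2)/(EG - F^2)^2.
M1 = [[-E_vv/2 + F_uv - G_uu/2, E_u/2, F_u - E_v/2], [F_v - G_u/2, E, F], [G_v/2, F, G]] = [[-293/16, 69/16, -69/4], [-239/16, 101/16, -147/16], [0, -147/16, 269/16]]; det M1 = -6889709/4096
M2 = [[0, E_v/2, G_u/2], [E_v/2, E, F], [G_u/2, F, G]] = [[0, 1, 191/16], [1, 101/16, -147/16], [191/16, -147/16, 269/16]]; det M2 = -4651909/4096
det M1 - det M2 = -279725/512; K = -279725/512 / (695/32)^2 = -22378/19321


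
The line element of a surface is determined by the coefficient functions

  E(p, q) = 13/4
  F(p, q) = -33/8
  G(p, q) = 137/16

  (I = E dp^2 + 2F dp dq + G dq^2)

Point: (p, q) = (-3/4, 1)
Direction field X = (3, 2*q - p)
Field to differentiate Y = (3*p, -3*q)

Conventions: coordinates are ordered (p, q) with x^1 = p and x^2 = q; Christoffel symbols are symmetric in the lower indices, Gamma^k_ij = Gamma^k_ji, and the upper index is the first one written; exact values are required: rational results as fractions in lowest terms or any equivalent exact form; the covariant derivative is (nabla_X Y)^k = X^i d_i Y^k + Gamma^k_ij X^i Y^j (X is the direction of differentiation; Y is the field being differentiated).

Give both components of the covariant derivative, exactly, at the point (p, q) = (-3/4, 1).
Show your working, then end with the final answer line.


E = 13/4, F = -33/8, G = 137/16 at the point
E_p = 0, E_q = 0, F_p = 0, F_q = 0, G_p = 0, G_q = 0
EG - F^2 = 173/16;  g^inv = (16/173) * [[137/16, 33/8], [33/8, 13/4]]
first-kind symbols [ij,l] = (1/2)(d_i g_jl + d_j g_il - d_l g_ij): [pp,p] = E_p/2 = 0, [pp,q] = F_p - E_q/2 = 0, [pq,p] = E_q/2 = 0, [pq,q] = G_p/2 = 0, [qq,p] = F_q - G_p/2 = 0, [qq,q] = G_q/2 = 0
Gamma^p_ij = (G*[ij,p] - F*[ij,q])/(EG - F^2), Gamma^q_ij = (E*[ij,q] - F*[ij,p])/(EG - F^2)
Gamma_ppp = 0, Gamma_ppq = 0, Gamma_pqq = 0, Gamma_qpp = 0, Gamma_qpq = 0, Gamma_qqq = 0
X = (3, 11/4), Y = (-9/4, -3) at the point

Answer: (nabla_X Y)^p = 9, (nabla_X Y)^q = -33/4


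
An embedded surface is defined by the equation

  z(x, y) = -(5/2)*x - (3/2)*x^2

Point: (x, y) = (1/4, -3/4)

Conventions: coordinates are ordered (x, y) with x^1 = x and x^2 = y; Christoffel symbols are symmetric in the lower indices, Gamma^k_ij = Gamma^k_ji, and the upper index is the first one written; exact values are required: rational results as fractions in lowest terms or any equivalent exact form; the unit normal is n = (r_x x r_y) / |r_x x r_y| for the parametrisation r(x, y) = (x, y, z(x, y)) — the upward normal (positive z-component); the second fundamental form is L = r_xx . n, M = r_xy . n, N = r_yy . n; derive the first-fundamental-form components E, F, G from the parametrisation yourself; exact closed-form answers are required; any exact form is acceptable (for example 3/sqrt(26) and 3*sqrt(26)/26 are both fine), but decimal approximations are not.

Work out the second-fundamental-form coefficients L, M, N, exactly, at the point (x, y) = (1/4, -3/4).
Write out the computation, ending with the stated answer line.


z_x = -13/4, z_y = 0, z_xx = -3, z_xy = 0, z_yy = 0
E = 185/16, F = 0, G = 1; answer radicand W^2 = 185/16
unnormalised second-form numerators: l = -3, m = 0, n = 0; L = l/sqrt(185/16), and similarly M = m/sqrt(W^2), N = n/sqrt(W^2)

Answer: L = -12*sqrt(185)/185, M = 0, N = 0


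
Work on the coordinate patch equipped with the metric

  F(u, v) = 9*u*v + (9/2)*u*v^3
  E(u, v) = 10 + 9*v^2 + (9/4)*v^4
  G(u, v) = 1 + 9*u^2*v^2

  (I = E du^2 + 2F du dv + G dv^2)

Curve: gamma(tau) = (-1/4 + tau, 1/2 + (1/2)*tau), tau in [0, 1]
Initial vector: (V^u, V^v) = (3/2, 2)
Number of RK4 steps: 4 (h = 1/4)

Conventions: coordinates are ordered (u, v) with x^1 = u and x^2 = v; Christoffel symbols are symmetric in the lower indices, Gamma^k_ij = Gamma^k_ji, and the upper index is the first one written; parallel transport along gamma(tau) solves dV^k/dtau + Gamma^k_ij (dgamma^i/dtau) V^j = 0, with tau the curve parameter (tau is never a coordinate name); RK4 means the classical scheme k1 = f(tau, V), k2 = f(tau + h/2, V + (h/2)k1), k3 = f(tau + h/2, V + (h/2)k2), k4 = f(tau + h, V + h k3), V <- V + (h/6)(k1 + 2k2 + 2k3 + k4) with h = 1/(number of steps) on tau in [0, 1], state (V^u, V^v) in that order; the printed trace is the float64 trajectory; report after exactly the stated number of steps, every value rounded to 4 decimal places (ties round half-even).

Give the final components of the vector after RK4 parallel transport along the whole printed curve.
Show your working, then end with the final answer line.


gamma'(tau) = (1, 1/2); f(tau, V)^k = -Gamma^k_ij(gamma(tau)) gamma'^i(tau) V^j; h = 1/4; intermediate values shown to 6 dp
curve data and Christoffel symbols at the stage parameters:
  tau = 0.000000: gamma = (-0.250000, 0.500000), gamma' = (1.000000, 0.500000); Gamma_uuu = 0.000000, Gamma_uuv = 0.403990, Gamma_uvv = -0.201995, Gamma_vuu = 0.000000, Gamma_vuv = -0.044888, Gamma_vvv = 0.022444
  tau = 0.125000: gamma = (-0.125000, 0.562500), gamma' = (1.000000, 0.500000); Gamma_uuu = 0.000000, Gamma_uuv = 0.446994, Gamma_uvv = -0.099332, Gamma_vuu = 0.000000, Gamma_vuv = -0.027136, Gamma_vvv = 0.006030
  tau = 0.250000: gamma = (0.000000, 0.625000), gamma' = (1.000000, 0.500000); Gamma_uuu = 0.000000, Gamma_uuv = 0.485147, Gamma_uvv = 0.000000, Gamma_vuu = 0.000000, Gamma_vuv = 0.000000, Gamma_vvv = 0.000000
  tau = 0.375000: gamma = (0.125000, 0.687500), gamma' = (1.000000, 0.500000); Gamma_uuu = 0.000000, Gamma_uuv = 0.516074, Gamma_uvv = 0.093832, Gamma_vuu = 0.000000, Gamma_vuv = 0.035872, Gamma_vvv = 0.006522
  tau = 0.500000: gamma = (0.250000, 0.750000), gamma' = (1.000000, 0.500000); Gamma_uuu = 0.000000, Gamma_uuv = 0.537476, Gamma_uvv = 0.179159, Gamma_vuu = 0.000000, Gamma_vuv = 0.078655, Gamma_vvv = 0.026218
  tau = 0.625000: gamma = (0.375000, 0.812500), gamma' = (1.000000, 0.500000); Gamma_uuu = 0.000000, Gamma_uuv = 0.547724, Gamma_uvv = 0.252796, Gamma_vuu = 0.000000, Gamma_vuv = 0.125470, Gamma_vvv = 0.057909
  tau = 0.750000: gamma = (0.500000, 0.875000), gamma' = (1.000000, 0.500000); Gamma_uuu = 0.000000, Gamma_uuv = 0.546335, Gamma_uvv = 0.312191, Gamma_vuu = 0.000000, Gamma_vuv = 0.172852, Gamma_vvv = 0.098772
  tau = 0.875000: gamma = (0.625000, 0.937500), gamma' = (1.000000, 0.500000); Gamma_uuu = 0.000000, Gamma_uuv = 0.534142, Gamma_uvv = 0.356094, Gamma_vuu = 0.000000, Gamma_vuv = 0.217425, Gamma_vvv = 0.144950
  tau = 1.000000: gamma = (0.750000, 1.000000), gamma' = (1.000000, 0.500000); Gamma_uuu = 0.000000, Gamma_uuv = 0.513064, Gamma_uvv = 0.384798, Gamma_vuu = 0.000000, Gamma_vuv = 0.256532, Gamma_vvv = 0.192399
step 0: V^u = 1.5000, V^v = 2.0000
step 1: k1 = (-0.908978, 0.100998), k2 = (-1.109524, 0.067357), k3 = (-1.102250, 0.066916), k4 = (-1.275427, 0.000000); V <- V + (h/6)(k1 + 2k2 + 2k3 + k4): V^u = 1.2247, V^v = 2.0154
step 2: k1 = (-1.274837, 0.000000), k2 = (-1.409539, -0.097977), k3 = (-1.398299, -0.097196), k4 = (-1.483701, -0.217127); V <- V + (h/6)(k1 + 2k2 + 2k3 + k4): V^u = 0.8757, V^v = 1.9901
step 3: k1 = (-1.483241, -0.217060), k2 = (-1.512327, -0.346436), k3 = (-1.500429, -0.343711), k4 = (-1.474296, -0.466444); V <- V + (h/6)(k1 + 2k2 + 2k3 + k4): V^u = 0.5014, V^v = 1.9041
step 4: k1 = (-1.474474, -0.466500), k2 = (-1.399245, -0.569570), k3 = (-1.392580, -0.566858), k4 = (-1.282622, -0.641311); V <- V + (h/6)(k1 + 2k2 + 2k3 + k4): V^u = 0.1539, V^v = 1.7632

Answer: V^u = 0.1539, V^v = 1.7632


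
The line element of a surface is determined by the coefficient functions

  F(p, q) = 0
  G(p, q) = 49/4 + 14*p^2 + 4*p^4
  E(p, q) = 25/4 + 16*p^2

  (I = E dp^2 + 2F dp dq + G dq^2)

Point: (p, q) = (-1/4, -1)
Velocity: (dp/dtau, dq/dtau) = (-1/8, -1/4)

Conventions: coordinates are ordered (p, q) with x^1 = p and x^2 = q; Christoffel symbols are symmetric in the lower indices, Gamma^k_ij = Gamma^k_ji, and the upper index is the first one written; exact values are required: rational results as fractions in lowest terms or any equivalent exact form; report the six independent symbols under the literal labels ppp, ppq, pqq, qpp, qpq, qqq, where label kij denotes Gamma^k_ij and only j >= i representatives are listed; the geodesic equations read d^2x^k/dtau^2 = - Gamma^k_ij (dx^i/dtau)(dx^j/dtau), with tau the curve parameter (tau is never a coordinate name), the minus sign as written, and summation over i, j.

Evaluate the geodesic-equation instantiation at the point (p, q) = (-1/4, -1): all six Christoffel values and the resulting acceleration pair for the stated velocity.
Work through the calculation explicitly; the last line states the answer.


E = 29/4, F = 0, G = 841/64 at the point
E_p = -8, E_q = 0, F_p = 0, F_q = 0, G_p = -29/4, G_q = 0
EG - F^2 = 24389/256;  g^inv = (256/24389) * [[841/64, 0], [0, 29/4]]
first-kind symbols [ij,l] = (1/2)(d_i g_jl + d_j g_il - d_l g_ij): [pp,p] = E_p/2 = -4, [pp,q] = F_p - E_q/2 = 0, [pq,p] = E_q/2 = 0, [pq,q] = G_p/2 = -29/8, [qq,p] = F_q - G_p/2 = 29/8, [qq,q] = G_q/2 = 0
Gamma^p_ij = (G*[ij,p] - F*[ij,q])/(EG - F^2), Gamma^q_ij = (E*[ij,q] - F*[ij,p])/(EG - F^2)
Gamma_ppp = -16/29, Gamma_ppq = 0, Gamma_pqq = 1/2, Gamma_qpp = 0, Gamma_qpq = -8/29, Gamma_qqq = 0
d^2p/dtau^2 = -(Gamma_ppp*(-1/8)^2 + 2*Gamma_ppq*(-1/8)*(-1/4) + Gamma_pqq*(-1/4)^2) = -21/928
d^2q/dtau^2 = -(Gamma_qpp*(-1/8)^2 + 2*Gamma_qpq*(-1/8)*(-1/4) + Gamma_qqq*(-1/4)^2) = 1/58

Answer: Gamma_ppp = -16/29, Gamma_ppq = 0, Gamma_pqq = 1/2, Gamma_qpp = 0, Gamma_qpq = -8/29, Gamma_qqq = 0; accelerations (d^2p/dtau^2, d^2q/dtau^2) = (-21/928, 1/58)


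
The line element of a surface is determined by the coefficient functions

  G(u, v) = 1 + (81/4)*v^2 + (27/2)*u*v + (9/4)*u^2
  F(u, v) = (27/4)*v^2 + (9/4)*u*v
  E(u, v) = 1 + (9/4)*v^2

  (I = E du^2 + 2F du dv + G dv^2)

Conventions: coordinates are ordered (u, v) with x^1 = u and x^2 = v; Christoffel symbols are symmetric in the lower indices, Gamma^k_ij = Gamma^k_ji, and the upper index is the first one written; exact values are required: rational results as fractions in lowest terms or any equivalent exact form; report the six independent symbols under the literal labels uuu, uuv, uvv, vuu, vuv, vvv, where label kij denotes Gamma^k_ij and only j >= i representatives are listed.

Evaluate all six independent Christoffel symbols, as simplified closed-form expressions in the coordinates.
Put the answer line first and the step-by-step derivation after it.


Answer: Gamma_uuu = 0, Gamma_uuv = 9*v/(9*u^2 + 54*u*v + 90*v^2 + 4), Gamma_uvv = 27*v/(9*u^2 + 54*u*v + 90*v^2 + 4), Gamma_vuu = 0, Gamma_vuv = (9*u + 27*v)/(9*u^2 + 54*u*v + 90*v^2 + 4), Gamma_vvv = (27*u + 81*v)/(9*u^2 + 54*u*v + 90*v^2 + 4)

E = 1 + (9/4)*v^2; F = (27/4)*v^2 + (9/4)*u*v; G = 1 + (81/4)*v^2 + (27/2)*u*v + (9/4)*u^2
Gamma^k_ij = (1/2) g^{kl} (d_i g_jl + d_j g_il - d_l g_ij), with g^inv = (1/(EG-F^2)) [[G, -F], [-F, E]]
first partials: E_u = 0, E_v = (9/2)*v, F_u = (9/4)*v, F_v = (27/2)*v + (9/4)*u, G_u = (27/2)*v + (9/2)*u, G_v = (81/2)*v + (27/2)*u
D = EG - F^2 = 1 + (45/2)*v^2 + (27/2)*u*v + (9/4)*u^2
expanded: Gamma^u_uu = (G E_u - 2F F_u + F E_v)/(2D), Gamma^u_uv = (G E_v - F G_u)/(2D), Gamma^u_vv = (2G F_v - G G_u - F G_v)/(2D), Gamma^v_uu = (2E F_u - E E_v - F E_u)/(2D), Gamma^v_uv = (E G_u - F E_v)/(2D), Gamma^v_vv = (E G_v - 2F F_v + F G_u)/(2D); substitute and cancel common factors


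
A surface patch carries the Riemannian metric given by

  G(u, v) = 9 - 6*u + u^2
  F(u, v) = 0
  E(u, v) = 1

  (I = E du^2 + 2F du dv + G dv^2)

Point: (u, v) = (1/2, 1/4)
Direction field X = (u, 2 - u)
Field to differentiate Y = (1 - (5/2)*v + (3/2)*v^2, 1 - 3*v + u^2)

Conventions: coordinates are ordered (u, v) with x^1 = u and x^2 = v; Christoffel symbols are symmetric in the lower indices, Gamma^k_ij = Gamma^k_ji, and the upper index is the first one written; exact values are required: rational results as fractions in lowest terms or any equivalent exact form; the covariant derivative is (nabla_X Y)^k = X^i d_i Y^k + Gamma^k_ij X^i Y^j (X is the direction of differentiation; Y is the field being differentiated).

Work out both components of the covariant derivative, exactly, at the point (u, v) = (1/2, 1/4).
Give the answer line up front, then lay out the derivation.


Answer: (nabla_X Y)^u = -3/4, (nabla_X Y)^v = -701/160

E = 1, F = 0, G = 25/4 at the point
E_u = 0, E_v = 0, F_u = 0, F_v = 0, G_u = -5, G_v = 0
EG - F^2 = 25/4;  g^inv = (4/25) * [[25/4, 0], [0, 1]]
first-kind symbols [ij,l] = (1/2)(d_i g_jl + d_j g_il - d_l g_ij): [uu,u] = E_u/2 = 0, [uu,v] = F_u - E_v/2 = 0, [uv,u] = E_v/2 = 0, [uv,v] = G_u/2 = -5/2, [vv,u] = F_v - G_u/2 = 5/2, [vv,v] = G_v/2 = 0
Gamma^u_ij = (G*[ij,u] - F*[ij,v])/(EG - F^2), Gamma^v_ij = (E*[ij,v] - F*[ij,u])/(EG - F^2)
Gamma_uuu = 0, Gamma_uuv = 0, Gamma_uvv = 5/2, Gamma_vuu = 0, Gamma_vuv = -2/5, Gamma_vvv = 0
X = (1/2, 3/2), Y = (15/32, 1/2) at the point


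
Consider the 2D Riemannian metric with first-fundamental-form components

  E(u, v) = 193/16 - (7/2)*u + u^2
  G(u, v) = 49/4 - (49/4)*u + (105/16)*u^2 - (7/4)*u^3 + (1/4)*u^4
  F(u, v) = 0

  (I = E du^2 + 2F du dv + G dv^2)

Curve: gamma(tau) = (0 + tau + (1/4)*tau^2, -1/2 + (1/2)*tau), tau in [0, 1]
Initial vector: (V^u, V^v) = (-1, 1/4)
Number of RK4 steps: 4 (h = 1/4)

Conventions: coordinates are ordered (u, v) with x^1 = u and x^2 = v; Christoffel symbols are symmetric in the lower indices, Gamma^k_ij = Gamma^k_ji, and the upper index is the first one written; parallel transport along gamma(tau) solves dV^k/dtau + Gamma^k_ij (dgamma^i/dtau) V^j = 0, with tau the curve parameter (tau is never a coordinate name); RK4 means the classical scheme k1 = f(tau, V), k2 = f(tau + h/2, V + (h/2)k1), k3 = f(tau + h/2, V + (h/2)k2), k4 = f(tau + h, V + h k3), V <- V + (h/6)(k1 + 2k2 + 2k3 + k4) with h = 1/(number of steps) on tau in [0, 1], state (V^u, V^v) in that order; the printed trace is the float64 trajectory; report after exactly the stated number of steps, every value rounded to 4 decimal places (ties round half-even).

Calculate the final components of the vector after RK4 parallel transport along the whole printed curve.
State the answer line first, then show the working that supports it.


Answer: V^u = -1.1749, V^v = 0.1170

gamma'(tau) = (1 + (1/2)*tau, 1/2); f(tau, V)^k = -Gamma^k_ij(gamma(tau)) gamma'^i(tau) V^j; h = 1/4; intermediate values shown to 6 dp
curve data and Christoffel symbols at the stage parameters:
  tau = 0.000000: gamma = (0.000000, -0.500000), gamma' = (1.000000, 0.500000); Gamma_uuu = -0.145078, Gamma_uuv = 0.000000, Gamma_uvv = 0.507772, Gamma_vuu = 0.000000, Gamma_vuv = -0.500000, Gamma_vvv = 0.000000
  tau = 0.125000: gamma = (0.128906, -0.437500), gamma' = (1.062500, 0.500000); Gamma_uuu = -0.139414, Gamma_uuv = 0.000000, Gamma_uvv = 0.457656, Gamma_vuu = 0.000000, Gamma_vuv = -0.493826, Gamma_vvv = 0.000000
  tau = 0.250000: gamma = (0.265625, -0.375000), gamma' = (1.125000, 0.500000); Gamma_uuu = -0.132494, Gamma_uuv = 0.000000, Gamma_uvv = 0.406813, Gamma_vuu = 0.000000, Gamma_vuv = -0.483441, Gamma_vvv = 0.000000
  tau = 0.375000: gamma = (0.410156, -0.312500), gamma' = (1.187500, 0.500000); Gamma_uuu = -0.124115, Gamma_uuv = 0.000000, Gamma_uvv = 0.355756, Gamma_vuu = 0.000000, Gamma_vuv = -0.467441, Gamma_vvv = 0.000000
  tau = 0.500000: gamma = (0.562500, -0.250000), gamma' = (1.250000, 0.500000); Gamma_uuu = -0.114071, Gamma_uuv = 0.000000, Gamma_uvv = 0.305007, Gamma_vuu = 0.000000, Gamma_vuv = -0.444120, Gamma_vvv = 0.000000
  tau = 0.625000: gamma = (0.722656, -0.187500), gamma' = (1.312500, 0.500000); Gamma_uuu = -0.102168, Gamma_uuv = 0.000000, Gamma_uvv = 0.255059, Gamma_vuu = 0.000000, Gamma_vuv = -0.411519, Gamma_vvv = 0.000000
  tau = 0.750000: gamma = (0.890625, -0.125000), gamma' = (1.375000, 0.500000); Gamma_uuu = -0.088245, Gamma_uuv = 0.000000, Gamma_uvv = 0.206318, Gamma_vuu = 0.000000, Gamma_vuv = -0.367566, Gamma_vvv = 0.000000
  tau = 0.875000: gamma = (1.066406, -0.062500), gamma' = (1.437500, 0.500000); Gamma_uuu = -0.072206, Gamma_uuv = 0.000000, Gamma_uvv = 0.159026, Gamma_vuu = 0.000000, Gamma_vuv = -0.310386, Gamma_vvv = 0.000000
  tau = 1.000000: gamma = (1.250000, 0.000000), gamma' = (1.500000, 0.500000); Gamma_uuu = -0.054054, Gamma_uuv = 0.000000, Gamma_uvv = 0.113176, Gamma_vuu = 0.000000, Gamma_vuv = -0.238806, Gamma_vvv = 0.000000
step 0: V^u = -1.0000, V^v = 0.2500
step 1: k1 = (-0.208549, -0.125000), k2 = (-0.205620, -0.130375), k3 = (-0.205412, -0.130638), k4 = (-0.200918, -0.135928); V <- V + (h/6)(k1 + 2k2 + 2k3 + k4): V^u = -1.0513, V^v = 0.2174
step 2: k1 = (-0.200920, -0.135899), k2 = (-0.194296, -0.140350), k3 = (-0.194075, -0.140465), k4 = (-0.184620, -0.143047); V <- V + (h/6)(k1 + 2k2 + 2k3 + k4): V^u = -1.0997, V^v = 0.1824
step 3: k1 = (-0.184621, -0.142975), k2 = (-0.171541, -0.142192), k3 = (-0.171335, -0.141802), k4 = (-0.153791, -0.135741); V <- V + (h/6)(k1 + 2k2 + 2k3 + k4): V^u = -1.1424, V^v = 0.1471
step 4: k1 = (-0.153789, -0.135625), k2 = (-0.130920, -0.122221), k3 = (-0.130756, -0.121030), k4 = (-0.101889, -0.098466); V <- V + (h/6)(k1 + 2k2 + 2k3 + k4): V^u = -1.1749, V^v = 0.1170


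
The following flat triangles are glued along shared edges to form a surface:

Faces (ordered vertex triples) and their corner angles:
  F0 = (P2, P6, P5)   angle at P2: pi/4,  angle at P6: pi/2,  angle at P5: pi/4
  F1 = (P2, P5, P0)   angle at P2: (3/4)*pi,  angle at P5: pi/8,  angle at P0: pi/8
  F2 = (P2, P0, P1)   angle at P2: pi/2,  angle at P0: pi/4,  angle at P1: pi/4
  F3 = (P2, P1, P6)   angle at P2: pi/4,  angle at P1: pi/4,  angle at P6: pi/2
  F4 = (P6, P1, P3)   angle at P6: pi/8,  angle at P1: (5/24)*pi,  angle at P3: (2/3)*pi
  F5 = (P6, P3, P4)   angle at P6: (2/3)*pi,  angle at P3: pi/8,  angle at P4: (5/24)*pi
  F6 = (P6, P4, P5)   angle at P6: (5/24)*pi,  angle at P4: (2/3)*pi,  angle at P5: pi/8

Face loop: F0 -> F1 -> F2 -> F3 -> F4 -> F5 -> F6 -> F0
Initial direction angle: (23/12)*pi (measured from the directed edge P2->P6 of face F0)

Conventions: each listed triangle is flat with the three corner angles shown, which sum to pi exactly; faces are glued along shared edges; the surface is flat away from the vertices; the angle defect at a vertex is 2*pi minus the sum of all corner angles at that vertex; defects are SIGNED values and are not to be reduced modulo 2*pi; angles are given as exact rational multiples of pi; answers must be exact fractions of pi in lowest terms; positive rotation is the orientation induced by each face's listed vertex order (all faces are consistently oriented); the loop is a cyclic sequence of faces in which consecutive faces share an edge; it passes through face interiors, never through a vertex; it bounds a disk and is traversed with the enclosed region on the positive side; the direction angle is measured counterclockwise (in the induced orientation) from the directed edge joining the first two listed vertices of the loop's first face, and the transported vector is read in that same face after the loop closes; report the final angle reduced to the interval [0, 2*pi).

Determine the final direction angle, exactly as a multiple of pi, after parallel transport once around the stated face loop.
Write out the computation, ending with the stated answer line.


enclosed vertex P2: corner angles sum to (7/4)*pi, defect = 2*pi - (7/4)*pi = pi/4
enclosed vertex P6: corner angles sum to 2*pi, defect = 2*pi - 2*pi = 0
summing the enclosed defects onto the initial angle, mod 2*pi in the induced orientation:
final angle = (23/12)*pi + pi/4 = pi/6 (mod 2*pi)

Answer: final direction angle = pi/6


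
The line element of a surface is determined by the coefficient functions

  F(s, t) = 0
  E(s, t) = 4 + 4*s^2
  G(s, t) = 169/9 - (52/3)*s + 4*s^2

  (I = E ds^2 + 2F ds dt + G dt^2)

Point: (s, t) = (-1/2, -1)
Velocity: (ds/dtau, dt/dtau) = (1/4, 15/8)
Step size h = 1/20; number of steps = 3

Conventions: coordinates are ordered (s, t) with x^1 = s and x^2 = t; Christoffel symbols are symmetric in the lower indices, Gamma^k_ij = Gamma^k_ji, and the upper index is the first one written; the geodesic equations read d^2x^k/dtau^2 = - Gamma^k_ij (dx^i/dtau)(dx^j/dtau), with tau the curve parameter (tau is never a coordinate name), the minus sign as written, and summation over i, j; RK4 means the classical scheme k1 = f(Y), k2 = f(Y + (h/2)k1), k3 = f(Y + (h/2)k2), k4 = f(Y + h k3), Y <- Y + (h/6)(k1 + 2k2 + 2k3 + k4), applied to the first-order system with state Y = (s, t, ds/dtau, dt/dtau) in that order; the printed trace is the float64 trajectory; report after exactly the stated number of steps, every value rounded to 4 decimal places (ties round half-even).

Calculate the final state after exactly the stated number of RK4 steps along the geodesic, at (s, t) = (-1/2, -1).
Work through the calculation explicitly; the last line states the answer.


f(Y) = (ds/dtau, dt/dtau, -Gamma^s_ij Y'^i Y'^j, -Gamma^t_ij Y'^i Y'^j) with the Gammas evaluated at the stage position; h = 0.050000; intermediate values shown to 6 dp
step 0: s = -0.5000, t = -1.0000, ds/dtau = 0.2500, dt/dtau = 1.8750
step 1:
  k1: at (s, t) = (-0.500000, -1.000000), (ds/dtau, dt/dtau) = (0.250000, 1.875000); Gamma_sss = -0.400000, Gamma_sst = 0.000000, Gamma_stt = 2.133333, Gamma_tss = 0.000000, Gamma_tst = -0.375000, Gamma_ttt = 0.000000; k1 = (0.250000, 1.875000, -7.475000, 0.351562)
  k2: at (s, t) = (-0.493750, -0.953125), (ds/dtau, dt/dtau) = (0.063125, 1.883789); Gamma_sss = -0.396972, Gamma_sst = 0.000000, Gamma_stt = 2.138961, Gamma_tss = 0.000000, Gamma_tst = -0.375881, Gamma_ttt = 0.000000; k2 = (0.063125, 1.883789, -7.588867, 0.089395)
  k3: at (s, t) = (-0.498422, -0.952905), (ds/dtau, dt/dtau) = (0.060278, 1.877235); Gamma_sss = -0.399241, Gamma_sst = 0.000000, Gamma_stt = 2.134762, Gamma_tss = 0.000000, Gamma_tst = -0.375222, Gamma_ttt = 0.000000; k3 = (0.060278, 1.877235, -7.521473, 0.084918)
  k4: at (s, t) = (-0.496986, -0.906138), (ds/dtau, dt/dtau) = (-0.126074, 1.879246); Gamma_sss = -0.398547, Gamma_sst = 0.000000, Gamma_stt = 2.136057, Gamma_tss = 0.000000, Gamma_tst = -0.375424, Gamma_ttt = 0.000000; k4 = (-0.126074, 1.879246, -7.537290, -0.177894)
  Y <- Y + (h/6)(k1 + 2k2 + 2k3 + k4): s = -0.4969, t = -0.9060, ds/dtau = -0.1269, dt/dtau = 1.8794
step 2:
  k1: at (s, t) = (-0.496911, -0.906031), (ds/dtau, dt/dtau) = (-0.126941, 1.879352); Gamma_sss = -0.398510, Gamma_sst = 0.000000, Gamma_stt = 2.136125, Gamma_tss = 0.000000, Gamma_tst = -0.375435, Gamma_ttt = 0.000000; k1 = (-0.126941, 1.879352, -7.538299, -0.179133)
  k2: at (s, t) = (-0.500084, -0.859047), (ds/dtau, dt/dtau) = (-0.315399, 1.874874); Gamma_sss = -0.400040, Gamma_sst = 0.000000, Gamma_stt = 2.133257, Gamma_tss = 0.000000, Gamma_tst = -0.374988, Gamma_ttt = 0.000000; k2 = (-0.315399, 1.874874, -7.458930, -0.443486)
  k3: at (s, t) = (-0.504796, -0.859159), (ds/dtau, dt/dtau) = (-0.313415, 1.868265); Gamma_sss = -0.402286, Gamma_sst = 0.000000, Gamma_stt = 2.128963, Gamma_tss = 0.000000, Gamma_tst = -0.374327, Gamma_ttt = 0.000000; k3 = (-0.313415, 1.868265, -7.391449, -0.438368)
  k4: at (s, t) = (-0.512581, -0.812618), (ds/dtau, dt/dtau) = (-0.496514, 1.857434); Gamma_sss = -0.405928, Gamma_sst = 0.000000, Gamma_stt = 2.121774, Gamma_tss = 0.000000, Gamma_tst = -0.373239, Gamma_ttt = 0.000000; k4 = (-0.496514, 1.857434, -7.220178, -0.688433)
  Y <- Y + (h/6)(k1 + 2k2 + 2k3 + k4): s = -0.5126, t = -0.8125, ds/dtau = -0.4974, dt/dtau = 1.8574
step 3:
  k1: at (s, t) = (-0.512586, -0.812505), (ds/dtau, dt/dtau) = (-0.497435, 1.857425); Gamma_sss = -0.405930, Gamma_sst = 0.000000, Gamma_stt = 2.121769, Gamma_tss = 0.000000, Gamma_tst = -0.373238, Gamma_ttt = 0.000000; k1 = (-0.497435, 1.857425, -7.219720, -0.689706)
  k2: at (s, t) = (-0.525022, -0.766070), (ds/dtau, dt/dtau) = (-0.677928, 1.840183); Gamma_sss = -0.411573, Gamma_sst = 0.000000, Gamma_stt = 2.110056, Gamma_tss = 0.000000, Gamma_tst = -0.371514, Gamma_ttt = 0.000000; k2 = (-0.677928, 1.840183, -6.956069, -0.926936)
  k3: at (s, t) = (-0.529534, -0.766501), (ds/dtau, dt/dtau) = (-0.671337, 1.834252); Gamma_sss = -0.413567, Gamma_sst = 0.000000, Gamma_stt = 2.105738, Gamma_tss = 0.000000, Gamma_tst = -0.370892, Gamma_ttt = 0.000000; k3 = (-0.671337, 1.834252, -6.898321, -0.913434)
  k4: at (s, t) = (-0.546153, -0.720793), (ds/dtau, dt/dtau) = (-0.842351, 1.811753); Gamma_sss = -0.420673, Gamma_sst = 0.000000, Gamma_stt = 2.089544, Gamma_tss = 0.000000, Gamma_tst = -0.368620, Gamma_ttt = 0.000000; k4 = (-0.842351, 1.811753, -6.560334, -1.125126)
  Y <- Y + (h/6)(k1 + 2k2 + 2k3 + k4): s = -0.5462, t = -0.7207, ds/dtau = -0.8432, dt/dtau = 1.8116

Answer: s = -0.5462, t = -0.7207, ds/dtau = -0.8432, dt/dtau = 1.8116


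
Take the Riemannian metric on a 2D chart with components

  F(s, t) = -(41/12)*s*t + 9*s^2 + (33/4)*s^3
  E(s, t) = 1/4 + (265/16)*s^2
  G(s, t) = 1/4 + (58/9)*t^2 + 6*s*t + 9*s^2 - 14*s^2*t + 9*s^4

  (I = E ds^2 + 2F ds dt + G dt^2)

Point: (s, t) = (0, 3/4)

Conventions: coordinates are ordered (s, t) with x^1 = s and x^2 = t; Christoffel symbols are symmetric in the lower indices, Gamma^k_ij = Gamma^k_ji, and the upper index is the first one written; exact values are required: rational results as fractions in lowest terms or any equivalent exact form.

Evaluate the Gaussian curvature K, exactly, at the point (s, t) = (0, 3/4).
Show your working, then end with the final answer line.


E = 1/4, F = 0, G = 31/8, EG - F^2 = 31/32 at the point
E_s = 0, E_t = 0, F_s = -41/16, F_t = 0, G_s = 9/2, G_t = 29/3
E_tt = 0, F_st = -41/12, G_ss = -3
Apply the Brioschi formula K = (det M1 - det M2)/(EG - F^2)^2 over the derivative matrices of E, F, G.
M1 = [[-E_tt/2 + F_st - G_ss/2, E_s/2, F_s - E_t/2], [F_t - G_s/2, E, F], [G_t/2, F, G]] = [[-23/12, 0, -41/16], [-9/4, 1/4, 0], [29/6, 0, 31/8]]; det M1 = 119/96
M2 = [[0, E_t/2, G_s/2], [E_t/2, E, F], [G_s/2, F, G]] = [[0, 0, 9/4], [0, 1/4, 0], [9/4, 0, 31/8]]; det M2 = -81/64
det M1 - det M2 = 481/192; K = 481/192 / (31/32)^2 = 7696/2883

Answer: K = 7696/2883


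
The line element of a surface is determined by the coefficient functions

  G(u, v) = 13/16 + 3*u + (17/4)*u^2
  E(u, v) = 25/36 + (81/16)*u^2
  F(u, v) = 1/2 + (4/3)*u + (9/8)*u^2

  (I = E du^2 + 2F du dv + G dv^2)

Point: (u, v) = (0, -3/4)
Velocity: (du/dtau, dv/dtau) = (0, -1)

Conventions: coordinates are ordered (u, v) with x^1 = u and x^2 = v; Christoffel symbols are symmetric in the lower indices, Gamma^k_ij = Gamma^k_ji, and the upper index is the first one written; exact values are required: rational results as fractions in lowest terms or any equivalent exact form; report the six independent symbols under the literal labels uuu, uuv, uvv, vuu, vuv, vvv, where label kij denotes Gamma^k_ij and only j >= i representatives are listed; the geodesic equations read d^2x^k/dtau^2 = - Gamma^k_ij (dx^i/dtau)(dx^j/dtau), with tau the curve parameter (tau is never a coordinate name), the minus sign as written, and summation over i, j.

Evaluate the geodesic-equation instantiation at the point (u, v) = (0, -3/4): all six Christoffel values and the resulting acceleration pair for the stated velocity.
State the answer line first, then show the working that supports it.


Answer: Gamma_uuu = -384/181, Gamma_uuv = -432/181, Gamma_uvv = -702/181, Gamma_vuu = 1600/543, Gamma_vuv = 600/181, Gamma_vvv = 432/181; accelerations (d^2u/dtau^2, d^2v/dtau^2) = (702/181, -432/181)

E = 25/36, F = 1/2, G = 13/16 at the point
E_u = 0, E_v = 0, F_u = 4/3, F_v = 0, G_u = 3, G_v = 0
EG - F^2 = 181/576;  g^inv = (576/181) * [[13/16, -1/2], [-1/2, 25/36]]
first-kind symbols [ij,l] = (1/2)(d_i g_jl + d_j g_il - d_l g_ij): [uu,u] = E_u/2 = 0, [uu,v] = F_u - E_v/2 = 4/3, [uv,u] = E_v/2 = 0, [uv,v] = G_u/2 = 3/2, [vv,u] = F_v - G_u/2 = -3/2, [vv,v] = G_v/2 = 0
Gamma^u_ij = (G*[ij,u] - F*[ij,v])/(EG - F^2), Gamma^v_ij = (E*[ij,v] - F*[ij,u])/(EG - F^2)
Gamma_uuu = -384/181, Gamma_uuv = -432/181, Gamma_uvv = -702/181, Gamma_vuu = 1600/543, Gamma_vuv = 600/181, Gamma_vvv = 432/181
d^2u/dtau^2 = -(Gamma_uuu*(0)^2 + 2*Gamma_uuv*(0)*(-1) + Gamma_uvv*(-1)^2) = 702/181
d^2v/dtau^2 = -(Gamma_vuu*(0)^2 + 2*Gamma_vuv*(0)*(-1) + Gamma_vvv*(-1)^2) = -432/181
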